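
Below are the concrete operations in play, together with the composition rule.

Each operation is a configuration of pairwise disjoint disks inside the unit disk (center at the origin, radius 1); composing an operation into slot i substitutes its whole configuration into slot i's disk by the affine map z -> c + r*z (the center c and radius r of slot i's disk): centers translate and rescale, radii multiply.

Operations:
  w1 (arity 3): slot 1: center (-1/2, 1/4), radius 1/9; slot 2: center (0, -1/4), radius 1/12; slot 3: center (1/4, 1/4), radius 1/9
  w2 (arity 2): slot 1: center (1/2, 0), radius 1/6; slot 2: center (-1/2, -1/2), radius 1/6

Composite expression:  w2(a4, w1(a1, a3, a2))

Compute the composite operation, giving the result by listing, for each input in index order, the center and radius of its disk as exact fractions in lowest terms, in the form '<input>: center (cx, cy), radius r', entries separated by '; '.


a1: center (-7/12, -11/24), radius 1/54; a2: center (-11/24, -11/24), radius 1/54; a3: center (-1/2, -13/24), radius 1/72; a4: center (1/2, 0), radius 1/6

Only the slot chain above each a matters under w2; compose those maps.
a4: after 1 affine step, its disk has center (1/2, 0), radius 1/6
a1: after 2 affine steps, its disk has center (-7/12, -11/24), radius 1/54
a3: after 2 affine steps, its disk has center (-1/2, -13/24), radius 1/72
a2: after 2 affine steps, its disk has center (-11/24, -11/24), radius 1/54


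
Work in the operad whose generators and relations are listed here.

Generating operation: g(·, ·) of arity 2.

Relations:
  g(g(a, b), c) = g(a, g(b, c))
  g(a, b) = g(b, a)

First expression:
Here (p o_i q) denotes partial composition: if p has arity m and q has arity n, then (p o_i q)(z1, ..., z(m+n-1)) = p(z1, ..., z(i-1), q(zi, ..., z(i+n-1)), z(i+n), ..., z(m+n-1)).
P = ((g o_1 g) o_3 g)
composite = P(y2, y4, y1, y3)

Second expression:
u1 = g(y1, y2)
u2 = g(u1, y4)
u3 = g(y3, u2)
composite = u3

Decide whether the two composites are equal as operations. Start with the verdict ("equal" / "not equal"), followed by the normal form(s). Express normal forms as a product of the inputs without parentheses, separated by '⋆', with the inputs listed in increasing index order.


equal; the common form is y1 ⋆ y2 ⋆ y3 ⋆ y4


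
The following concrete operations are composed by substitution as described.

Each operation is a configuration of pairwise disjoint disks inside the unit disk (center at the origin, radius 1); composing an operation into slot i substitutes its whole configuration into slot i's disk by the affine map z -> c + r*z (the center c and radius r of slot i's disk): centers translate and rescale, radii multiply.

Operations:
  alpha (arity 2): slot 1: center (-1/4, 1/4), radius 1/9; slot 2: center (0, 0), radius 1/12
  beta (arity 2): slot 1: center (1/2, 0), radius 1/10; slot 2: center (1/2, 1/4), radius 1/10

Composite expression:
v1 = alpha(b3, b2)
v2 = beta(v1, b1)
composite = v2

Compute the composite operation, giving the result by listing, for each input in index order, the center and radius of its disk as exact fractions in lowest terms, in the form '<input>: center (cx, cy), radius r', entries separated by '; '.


Below beta, radii multiply path by path; the b-disk centers shift.
input b3: composing its 2 substitution steps yields center (19/40, 1/40), radius 1/90
input b2: composing its 2 substitution steps yields center (1/2, 0), radius 1/120
input b1: composing its 1 substitution step yields center (1/2, 1/4), radius 1/10

b1: center (1/2, 1/4), radius 1/10; b2: center (1/2, 0), radius 1/120; b3: center (19/40, 1/40), radius 1/90


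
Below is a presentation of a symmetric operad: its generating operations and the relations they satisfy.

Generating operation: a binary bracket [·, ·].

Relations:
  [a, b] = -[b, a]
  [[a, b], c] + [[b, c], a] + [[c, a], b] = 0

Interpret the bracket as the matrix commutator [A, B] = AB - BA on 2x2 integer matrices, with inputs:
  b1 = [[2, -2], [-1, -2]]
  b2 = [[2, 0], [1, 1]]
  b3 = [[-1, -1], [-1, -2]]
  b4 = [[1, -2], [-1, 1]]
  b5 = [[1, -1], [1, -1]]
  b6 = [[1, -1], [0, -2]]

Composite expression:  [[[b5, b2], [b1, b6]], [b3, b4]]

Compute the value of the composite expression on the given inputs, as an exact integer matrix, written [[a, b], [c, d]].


[b5, b2] = [[-1, 1], [-1, 1]]
[b1, b6] = [[-1, 2], [-3, 1]]
[[b5, b2], [b1, b6]] = [[-1, -2], [-4, 1]]
[b3, b4] = [[-1, -2], [1, 1]]
[[[b5, b2], [b1, b6]], [b3, b4]] = [[-10, 0], [10, 10]]

[[-10, 0], [10, 10]]


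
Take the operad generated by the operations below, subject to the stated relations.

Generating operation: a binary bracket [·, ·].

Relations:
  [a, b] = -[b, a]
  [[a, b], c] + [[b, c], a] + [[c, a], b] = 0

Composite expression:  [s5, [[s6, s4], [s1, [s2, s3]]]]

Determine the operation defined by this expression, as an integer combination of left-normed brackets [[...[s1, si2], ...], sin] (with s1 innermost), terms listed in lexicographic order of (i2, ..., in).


-[[[[[s1, s2], s3], s4], s6], s5] + [[[[[s1, s2], s3], s6], s4], s5] + [[[[[s1, s3], s2], s4], s6], s5] - [[[[[s1, s3], s2], s6], s4], s5]


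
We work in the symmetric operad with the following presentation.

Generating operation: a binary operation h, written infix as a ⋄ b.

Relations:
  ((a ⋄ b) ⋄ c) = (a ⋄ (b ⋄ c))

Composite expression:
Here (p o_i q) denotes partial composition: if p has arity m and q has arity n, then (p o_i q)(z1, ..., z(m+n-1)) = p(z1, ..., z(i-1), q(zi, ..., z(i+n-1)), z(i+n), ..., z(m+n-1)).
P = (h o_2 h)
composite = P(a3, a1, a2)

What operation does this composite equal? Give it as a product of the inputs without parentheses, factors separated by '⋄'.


a3 ⋄ a1 ⋄ a2

All parenthesizations of h agree; list the a-inputs left to right.
(a1 ⋄ a2) unparenthesizes to a1 ⋄ a2
(a3 ⋄ (a1 ⋄ a2)) unparenthesizes to a3 ⋄ a1 ⋄ a2


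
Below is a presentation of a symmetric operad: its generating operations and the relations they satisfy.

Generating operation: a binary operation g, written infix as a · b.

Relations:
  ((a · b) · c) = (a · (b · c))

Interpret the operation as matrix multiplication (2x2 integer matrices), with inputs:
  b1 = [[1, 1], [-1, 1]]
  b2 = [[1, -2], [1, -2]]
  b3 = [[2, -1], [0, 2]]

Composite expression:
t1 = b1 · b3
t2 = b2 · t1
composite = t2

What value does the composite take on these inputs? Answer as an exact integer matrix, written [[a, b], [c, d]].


[[6, -5], [6, -5]]

(b1 · b3) = [[2, 1], [-2, 3]]
(b2 · (b1 · b3)) = [[6, -5], [6, -5]]


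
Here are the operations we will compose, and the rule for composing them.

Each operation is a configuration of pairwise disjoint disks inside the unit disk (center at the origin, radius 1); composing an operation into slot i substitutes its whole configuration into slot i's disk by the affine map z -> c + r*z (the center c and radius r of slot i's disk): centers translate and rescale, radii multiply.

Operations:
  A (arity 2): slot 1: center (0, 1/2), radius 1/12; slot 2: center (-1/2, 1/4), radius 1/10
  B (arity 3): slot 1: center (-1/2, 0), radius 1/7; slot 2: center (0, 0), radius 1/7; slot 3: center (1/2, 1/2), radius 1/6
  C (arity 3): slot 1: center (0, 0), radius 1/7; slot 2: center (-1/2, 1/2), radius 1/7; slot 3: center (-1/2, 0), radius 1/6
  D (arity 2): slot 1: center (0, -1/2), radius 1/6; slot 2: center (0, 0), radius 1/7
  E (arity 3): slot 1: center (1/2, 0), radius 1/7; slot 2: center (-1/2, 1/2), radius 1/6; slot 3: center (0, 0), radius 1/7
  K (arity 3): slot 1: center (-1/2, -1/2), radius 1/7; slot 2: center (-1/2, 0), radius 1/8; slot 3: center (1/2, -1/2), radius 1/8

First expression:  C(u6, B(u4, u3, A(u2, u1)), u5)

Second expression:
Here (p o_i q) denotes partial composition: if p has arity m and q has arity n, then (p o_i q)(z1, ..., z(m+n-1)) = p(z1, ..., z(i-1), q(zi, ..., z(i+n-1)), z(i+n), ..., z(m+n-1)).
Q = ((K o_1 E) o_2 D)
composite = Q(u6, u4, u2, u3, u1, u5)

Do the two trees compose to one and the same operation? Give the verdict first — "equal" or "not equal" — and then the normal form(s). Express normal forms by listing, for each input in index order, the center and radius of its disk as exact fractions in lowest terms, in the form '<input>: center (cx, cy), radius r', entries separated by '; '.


not equal; first: u1: center (-37/84, 97/168), radius 1/420; u2: center (-3/7, 7/12), radius 1/504; u3: center (-1/2, 1/2), radius 1/49; u4: center (-4/7, 1/2), radius 1/49; u5: center (-1/2, 0), radius 1/6; u6: center (0, 0), radius 1/7; second: u1: center (-1/2, 0), radius 1/8; u2: center (-4/7, -3/7), radius 1/294; u3: center (-1/2, -1/2), radius 1/49; u4: center (-4/7, -37/84), radius 1/252; u5: center (1/2, -1/2), radius 1/8; u6: center (-3/7, -1/2), radius 1/49


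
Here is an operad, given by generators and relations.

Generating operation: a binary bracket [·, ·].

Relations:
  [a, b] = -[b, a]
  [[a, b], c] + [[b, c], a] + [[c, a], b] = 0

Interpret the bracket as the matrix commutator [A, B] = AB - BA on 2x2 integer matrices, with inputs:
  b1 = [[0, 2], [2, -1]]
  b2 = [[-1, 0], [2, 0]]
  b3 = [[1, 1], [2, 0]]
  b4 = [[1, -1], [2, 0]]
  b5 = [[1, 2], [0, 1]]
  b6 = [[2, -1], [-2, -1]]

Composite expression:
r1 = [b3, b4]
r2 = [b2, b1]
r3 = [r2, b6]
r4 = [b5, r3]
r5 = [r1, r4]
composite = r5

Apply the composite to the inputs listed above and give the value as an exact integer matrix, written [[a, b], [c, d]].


[[0, -288], [0, 0]]

[b3, b4] = [[4, -2], [0, -4]]
[b2, b1] = [[-4, -2], [4, 4]]
[[b2, b1], b6] = [[8, 14], [-4, -8]]
[b5, [[b2, b1], b6]] = [[-8, -32], [0, 8]]
[[b3, b4], [b5, [[b2, b1], b6]]] = [[0, -288], [0, 0]]


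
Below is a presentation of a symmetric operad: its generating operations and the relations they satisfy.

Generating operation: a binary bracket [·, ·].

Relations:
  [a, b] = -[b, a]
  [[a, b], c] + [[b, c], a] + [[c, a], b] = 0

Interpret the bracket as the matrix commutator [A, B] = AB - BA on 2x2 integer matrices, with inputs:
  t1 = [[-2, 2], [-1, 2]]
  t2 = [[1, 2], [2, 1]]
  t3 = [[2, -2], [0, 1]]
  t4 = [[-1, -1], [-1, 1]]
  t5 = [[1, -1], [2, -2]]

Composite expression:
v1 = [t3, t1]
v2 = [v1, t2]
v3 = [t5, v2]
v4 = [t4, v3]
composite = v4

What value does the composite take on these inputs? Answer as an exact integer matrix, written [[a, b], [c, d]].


[[28, -8], [-48, -28]]

[t3, t1] = [[2, -6], [1, -2]]
[[t3, t1], t2] = [[-14, 8], [-8, 14]]
[t5, [[t3, t1], t2]] = [[-8, -4], [-32, 8]]
[t4, [t5, [[t3, t1], t2]]] = [[28, -8], [-48, -28]]


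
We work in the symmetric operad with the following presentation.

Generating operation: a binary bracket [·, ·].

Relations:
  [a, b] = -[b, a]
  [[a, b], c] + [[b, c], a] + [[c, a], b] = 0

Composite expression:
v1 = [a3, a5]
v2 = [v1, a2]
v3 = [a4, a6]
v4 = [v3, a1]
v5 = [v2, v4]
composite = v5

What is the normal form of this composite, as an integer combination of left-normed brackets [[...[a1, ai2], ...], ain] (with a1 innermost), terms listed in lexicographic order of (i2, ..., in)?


-[[[[[a1, a4], a6], a2], a3], a5] + [[[[[a1, a4], a6], a2], a5], a3] + [[[[[a1, a4], a6], a3], a5], a2] - [[[[[a1, a4], a6], a5], a3], a2] + [[[[[a1, a6], a4], a2], a3], a5] - [[[[[a1, a6], a4], a2], a5], a3] - [[[[[a1, a6], a4], a3], a5], a2] + [[[[[a1, a6], a4], a5], a3], a2]


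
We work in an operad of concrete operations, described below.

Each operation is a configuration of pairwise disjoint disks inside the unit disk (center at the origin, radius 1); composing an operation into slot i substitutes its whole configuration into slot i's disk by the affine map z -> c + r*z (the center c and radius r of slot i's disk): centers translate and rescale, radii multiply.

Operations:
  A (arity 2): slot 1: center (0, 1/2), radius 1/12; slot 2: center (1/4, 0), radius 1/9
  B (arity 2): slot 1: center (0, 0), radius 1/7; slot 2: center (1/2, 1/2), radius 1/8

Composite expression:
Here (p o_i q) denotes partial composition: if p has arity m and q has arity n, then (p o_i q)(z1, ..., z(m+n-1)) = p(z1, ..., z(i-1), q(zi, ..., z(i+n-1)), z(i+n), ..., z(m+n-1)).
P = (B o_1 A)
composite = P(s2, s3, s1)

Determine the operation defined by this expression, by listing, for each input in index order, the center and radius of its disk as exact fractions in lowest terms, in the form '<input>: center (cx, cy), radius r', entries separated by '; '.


s1: center (1/2, 1/2), radius 1/8; s2: center (0, 1/14), radius 1/84; s3: center (1/28, 0), radius 1/63

Below B, radii multiply path by path; the s-disk centers shift.
input s2: composing its 2 substitution steps yields center (0, 1/14), radius 1/84
input s3: composing its 2 substitution steps yields center (1/28, 0), radius 1/63
input s1: composing its 1 substitution step yields center (1/2, 1/2), radius 1/8


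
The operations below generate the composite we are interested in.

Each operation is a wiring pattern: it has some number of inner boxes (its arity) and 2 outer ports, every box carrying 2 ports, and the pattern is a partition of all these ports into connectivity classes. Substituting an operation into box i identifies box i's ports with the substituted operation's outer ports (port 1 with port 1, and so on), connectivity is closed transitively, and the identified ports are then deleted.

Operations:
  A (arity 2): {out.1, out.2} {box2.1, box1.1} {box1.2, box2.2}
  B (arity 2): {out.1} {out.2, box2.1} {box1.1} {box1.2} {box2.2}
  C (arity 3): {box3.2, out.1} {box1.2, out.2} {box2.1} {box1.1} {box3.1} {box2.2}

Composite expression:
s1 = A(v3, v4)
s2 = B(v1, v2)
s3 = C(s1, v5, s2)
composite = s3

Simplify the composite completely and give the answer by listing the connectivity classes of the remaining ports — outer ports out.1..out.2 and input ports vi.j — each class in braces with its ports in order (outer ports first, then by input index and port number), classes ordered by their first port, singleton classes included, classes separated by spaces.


{out.1, v2.1} {out.2} {v1.1} {v1.2} {v2.2} {v3.1, v4.1} {v3.2, v4.2} {v5.1} {v5.2}

Reachability decides: close wires over C-identified ports.
the subtree at A composes to {out.1, out.2} {v3.1, v4.1} {v3.2, v4.2} on (v3, v4); out.j = own outer ports
the subtree at B composes to {out.1} {out.2, v2.1} {v1.1} {v1.2} {v2.2} on (v1, v2); out.j = own outer ports
the subtree at C composes to {out.1, v2.1} {out.2} {v1.1} {v1.2} {v2.2} {v3.1, v4.1} {v3.2, v4.2} {v5.1} {v5.2} on (v3, v4, v5, v1, v2); out.j = own outer ports


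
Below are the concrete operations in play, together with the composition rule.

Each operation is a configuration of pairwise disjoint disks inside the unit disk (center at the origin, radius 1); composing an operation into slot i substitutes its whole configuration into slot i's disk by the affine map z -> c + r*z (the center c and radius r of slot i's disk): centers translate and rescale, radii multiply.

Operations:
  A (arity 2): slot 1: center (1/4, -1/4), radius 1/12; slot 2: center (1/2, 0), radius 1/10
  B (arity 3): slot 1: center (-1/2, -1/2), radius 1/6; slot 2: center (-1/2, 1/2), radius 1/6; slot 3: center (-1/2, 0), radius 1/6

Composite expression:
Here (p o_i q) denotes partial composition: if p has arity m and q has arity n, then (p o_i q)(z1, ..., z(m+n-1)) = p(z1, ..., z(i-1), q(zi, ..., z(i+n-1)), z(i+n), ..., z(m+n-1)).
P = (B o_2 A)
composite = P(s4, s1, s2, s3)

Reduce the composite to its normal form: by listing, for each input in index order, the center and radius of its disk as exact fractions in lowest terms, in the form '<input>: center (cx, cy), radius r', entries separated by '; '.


s1: center (-11/24, 11/24), radius 1/72; s2: center (-5/12, 1/2), radius 1/60; s3: center (-1/2, 0), radius 1/6; s4: center (-1/2, -1/2), radius 1/6

Below B, radii multiply path by path; the s-disk centers shift.
tracing s4 down its 1-map path: center (-1/2, -1/2), radius 1/6
tracing s1 down its 2-map path: center (-11/24, 11/24), radius 1/72
tracing s2 down its 2-map path: center (-5/12, 1/2), radius 1/60
tracing s3 down its 1-map path: center (-1/2, 0), radius 1/6


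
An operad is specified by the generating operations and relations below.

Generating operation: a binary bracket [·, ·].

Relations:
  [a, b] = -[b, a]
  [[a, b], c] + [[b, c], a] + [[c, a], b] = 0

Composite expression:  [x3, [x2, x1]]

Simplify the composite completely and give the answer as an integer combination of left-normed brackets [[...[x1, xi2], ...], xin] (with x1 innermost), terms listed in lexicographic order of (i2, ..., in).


In the tensor algebra, words opening x1 carry the x1-anchored form.
Composite bracket: [x3, [x2, x1]]
The bracket unfolds into 4 signed words via [a, b] = ab - ba (2^2 = 4).
Words beginning with x1 determine it all:
  sign of x1x2x3 is +1, so it contributes +[[x1, x2], x3]

[[x1, x2], x3]


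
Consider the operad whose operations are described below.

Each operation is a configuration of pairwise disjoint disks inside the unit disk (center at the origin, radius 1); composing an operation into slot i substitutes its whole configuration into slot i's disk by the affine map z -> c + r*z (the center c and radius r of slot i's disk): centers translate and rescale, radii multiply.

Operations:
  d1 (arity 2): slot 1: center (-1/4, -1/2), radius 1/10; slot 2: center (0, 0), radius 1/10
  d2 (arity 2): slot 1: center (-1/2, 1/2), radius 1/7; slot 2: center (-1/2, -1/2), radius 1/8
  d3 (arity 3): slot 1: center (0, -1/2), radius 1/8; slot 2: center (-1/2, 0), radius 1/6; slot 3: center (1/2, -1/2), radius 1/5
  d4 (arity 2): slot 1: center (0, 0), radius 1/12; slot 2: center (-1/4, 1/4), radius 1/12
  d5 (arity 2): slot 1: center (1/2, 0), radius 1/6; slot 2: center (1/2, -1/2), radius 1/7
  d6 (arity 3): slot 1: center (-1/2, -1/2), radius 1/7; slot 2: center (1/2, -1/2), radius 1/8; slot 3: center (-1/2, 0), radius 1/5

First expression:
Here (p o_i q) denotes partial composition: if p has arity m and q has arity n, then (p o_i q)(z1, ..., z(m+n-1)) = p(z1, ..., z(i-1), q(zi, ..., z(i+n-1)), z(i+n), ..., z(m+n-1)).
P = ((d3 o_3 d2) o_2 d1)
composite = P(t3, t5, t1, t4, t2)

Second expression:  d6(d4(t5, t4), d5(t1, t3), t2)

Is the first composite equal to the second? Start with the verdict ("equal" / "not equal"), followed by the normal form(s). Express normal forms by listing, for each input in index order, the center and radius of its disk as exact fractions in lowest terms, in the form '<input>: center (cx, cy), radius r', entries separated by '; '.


The first expression reduces to t1: center (-1/2, 0), radius 1/60; t2: center (2/5, -3/5), radius 1/40; t3: center (0, -1/2), radius 1/8; t4: center (2/5, -2/5), radius 1/35; t5: center (-13/24, -1/12), radius 1/60
The second expression reduces to t1: center (9/16, -1/2), radius 1/48; t2: center (-1/2, 0), radius 1/5; t3: center (9/16, -9/16), radius 1/56; t4: center (-15/28, -13/28), radius 1/84; t5: center (-1/2, -1/2), radius 1/84
Different reductions; not equal.

not equal — first t1: center (-1/2, 0), radius 1/60; t2: center (2/5, -3/5), radius 1/40; t3: center (0, -1/2), radius 1/8; t4: center (2/5, -2/5), radius 1/35; t5: center (-13/24, -1/12), radius 1/60, second t1: center (9/16, -1/2), radius 1/48; t2: center (-1/2, 0), radius 1/5; t3: center (9/16, -9/16), radius 1/56; t4: center (-15/28, -13/28), radius 1/84; t5: center (-1/2, -1/2), radius 1/84


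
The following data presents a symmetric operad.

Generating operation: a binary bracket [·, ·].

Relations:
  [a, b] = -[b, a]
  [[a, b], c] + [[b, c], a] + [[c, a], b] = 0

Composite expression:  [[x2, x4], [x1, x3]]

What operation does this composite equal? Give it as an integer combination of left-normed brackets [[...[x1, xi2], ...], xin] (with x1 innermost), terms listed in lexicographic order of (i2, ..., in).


-[[[x1, x3], x2], x4] + [[[x1, x3], x4], x2]

In the tensor algebra, words opening x1 carry the x1-anchored form.
Composite bracket: [[x2, x4], [x1, x3]]
Applying ab - ba throughout gives 8 signed words (2^3 = 8).
The x1-initial words carry the normal form:
  sign of x1x3x2x4 is -1, so it contributes -[[[x1, x3], x2], x4]
  sign of x1x3x4x2 is +1, so it contributes +[[[x1, x3], x4], x2]


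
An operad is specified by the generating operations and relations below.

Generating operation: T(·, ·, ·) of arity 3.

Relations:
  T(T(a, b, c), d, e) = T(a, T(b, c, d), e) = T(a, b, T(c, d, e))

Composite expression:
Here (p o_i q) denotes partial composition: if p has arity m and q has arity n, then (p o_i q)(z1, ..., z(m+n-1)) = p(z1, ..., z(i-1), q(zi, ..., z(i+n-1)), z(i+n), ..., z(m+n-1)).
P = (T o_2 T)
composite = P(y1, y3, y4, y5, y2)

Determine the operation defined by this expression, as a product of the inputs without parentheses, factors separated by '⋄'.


y1 ⋄ y3 ⋄ y4 ⋄ y5 ⋄ y2


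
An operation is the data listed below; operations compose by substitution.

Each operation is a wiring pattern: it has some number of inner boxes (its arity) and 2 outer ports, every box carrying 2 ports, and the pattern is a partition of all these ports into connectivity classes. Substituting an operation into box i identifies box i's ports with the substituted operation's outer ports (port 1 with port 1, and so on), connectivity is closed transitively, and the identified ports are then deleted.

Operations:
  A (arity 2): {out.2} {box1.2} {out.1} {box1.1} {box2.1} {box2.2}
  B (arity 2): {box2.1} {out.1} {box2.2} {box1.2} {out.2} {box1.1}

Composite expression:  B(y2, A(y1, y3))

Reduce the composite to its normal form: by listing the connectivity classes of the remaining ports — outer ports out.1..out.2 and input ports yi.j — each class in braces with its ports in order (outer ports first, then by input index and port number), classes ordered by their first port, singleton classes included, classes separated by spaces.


{out.1} {out.2} {y1.1} {y1.2} {y2.1} {y2.2} {y3.1} {y3.2}

Connectivity passes through glued B-boundaries; trace each wire chain.
composing A on (y1, y3), with out.j its own outer ports: {out.1} {out.2} {y1.1} {y1.2} {y3.1} {y3.2}
composing B on (y2, y1, y3), with out.j its own outer ports: {out.1} {out.2} {y1.1} {y1.2} {y2.1} {y2.2} {y3.1} {y3.2}


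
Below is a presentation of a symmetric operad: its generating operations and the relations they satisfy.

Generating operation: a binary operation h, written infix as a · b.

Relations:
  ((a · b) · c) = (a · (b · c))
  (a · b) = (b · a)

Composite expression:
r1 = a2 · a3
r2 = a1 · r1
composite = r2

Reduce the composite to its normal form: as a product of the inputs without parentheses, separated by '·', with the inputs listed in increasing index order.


a1 · a2 · a3

Reordering under h is free, so list the a-inputs canonically.
(a2 · a3) flattens to a2 · a3
(a1 · (a2 · a3)) flattens to a1 · a2 · a3
reordering the factors by index: a1 · a2 · a3


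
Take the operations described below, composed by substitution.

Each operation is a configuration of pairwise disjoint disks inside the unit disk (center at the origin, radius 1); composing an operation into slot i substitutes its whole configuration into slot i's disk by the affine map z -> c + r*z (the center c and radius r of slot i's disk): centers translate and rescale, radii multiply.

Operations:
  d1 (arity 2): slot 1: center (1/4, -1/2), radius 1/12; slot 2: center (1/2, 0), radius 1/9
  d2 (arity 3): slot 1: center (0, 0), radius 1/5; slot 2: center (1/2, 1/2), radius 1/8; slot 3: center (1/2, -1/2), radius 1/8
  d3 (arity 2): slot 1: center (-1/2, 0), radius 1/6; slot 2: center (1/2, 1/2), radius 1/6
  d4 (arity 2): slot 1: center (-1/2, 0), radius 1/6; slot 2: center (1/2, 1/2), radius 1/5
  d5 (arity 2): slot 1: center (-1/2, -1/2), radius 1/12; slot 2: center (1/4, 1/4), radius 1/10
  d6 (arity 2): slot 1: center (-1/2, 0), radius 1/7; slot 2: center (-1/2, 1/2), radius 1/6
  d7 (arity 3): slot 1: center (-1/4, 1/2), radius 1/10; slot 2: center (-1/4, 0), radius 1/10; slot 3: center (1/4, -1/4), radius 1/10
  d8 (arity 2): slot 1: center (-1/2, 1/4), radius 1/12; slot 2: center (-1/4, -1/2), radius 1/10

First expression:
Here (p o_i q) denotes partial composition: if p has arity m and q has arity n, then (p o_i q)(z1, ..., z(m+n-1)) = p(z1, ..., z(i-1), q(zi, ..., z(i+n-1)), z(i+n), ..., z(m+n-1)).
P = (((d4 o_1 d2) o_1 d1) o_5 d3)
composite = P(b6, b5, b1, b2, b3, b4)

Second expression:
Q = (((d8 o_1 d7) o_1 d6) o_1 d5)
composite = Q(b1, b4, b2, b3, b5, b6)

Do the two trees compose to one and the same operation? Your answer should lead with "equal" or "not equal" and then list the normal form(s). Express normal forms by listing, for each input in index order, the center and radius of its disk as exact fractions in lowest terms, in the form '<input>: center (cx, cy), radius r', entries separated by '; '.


The first expression reduces to b1: center (-5/12, 1/12), radius 1/48; b2: center (-5/12, -1/12), radius 1/48; b3: center (2/5, 1/2), radius 1/30; b4: center (3/5, 3/5), radius 1/30; b5: center (-29/60, 0), radius 1/270; b6: center (-59/120, -1/60), radius 1/360
The second expression reduces to b1: center (-883/1680, 163/560), radius 1/10080; b2: center (-21/40, 71/240), radius 1/720; b3: center (-25/48, 1/4), radius 1/120; b4: center (-1763/3360, 327/1120), radius 1/8400; b5: center (-23/48, 11/48), radius 1/120; b6: center (-1/4, -1/2), radius 1/10
No match — not equal.

not equal; the first gives b1: center (-5/12, 1/12), radius 1/48; b2: center (-5/12, -1/12), radius 1/48; b3: center (2/5, 1/2), radius 1/30; b4: center (3/5, 3/5), radius 1/30; b5: center (-29/60, 0), radius 1/270; b6: center (-59/120, -1/60), radius 1/360 and the second b1: center (-883/1680, 163/560), radius 1/10080; b2: center (-21/40, 71/240), radius 1/720; b3: center (-25/48, 1/4), radius 1/120; b4: center (-1763/3360, 327/1120), radius 1/8400; b5: center (-23/48, 11/48), radius 1/120; b6: center (-1/4, -1/2), radius 1/10


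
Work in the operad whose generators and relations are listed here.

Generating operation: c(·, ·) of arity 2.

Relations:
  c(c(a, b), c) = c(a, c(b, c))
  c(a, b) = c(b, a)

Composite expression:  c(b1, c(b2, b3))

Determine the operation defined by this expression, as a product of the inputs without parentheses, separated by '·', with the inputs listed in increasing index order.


b1 · b2 · b3

Reordering under c is free, so list the b-inputs canonically.
c(b2, b3) flattens to b2 · b3
c(b1, c(b2, b3)) flattens to b1 · b2 · b3
sorting the factors by input index: b1 · b2 · b3


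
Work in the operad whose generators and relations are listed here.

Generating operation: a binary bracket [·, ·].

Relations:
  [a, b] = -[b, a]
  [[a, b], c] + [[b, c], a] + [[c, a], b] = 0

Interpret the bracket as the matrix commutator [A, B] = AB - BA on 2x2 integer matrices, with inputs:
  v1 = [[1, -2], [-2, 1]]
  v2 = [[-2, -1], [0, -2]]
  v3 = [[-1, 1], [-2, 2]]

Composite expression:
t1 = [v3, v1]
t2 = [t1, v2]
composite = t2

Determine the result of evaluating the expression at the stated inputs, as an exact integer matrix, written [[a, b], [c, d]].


[[-6, 12], [0, 6]]

[v3, v1] = [[-6, 6], [-6, 6]]
[[v3, v1], v2] = [[-6, 12], [0, 6]]


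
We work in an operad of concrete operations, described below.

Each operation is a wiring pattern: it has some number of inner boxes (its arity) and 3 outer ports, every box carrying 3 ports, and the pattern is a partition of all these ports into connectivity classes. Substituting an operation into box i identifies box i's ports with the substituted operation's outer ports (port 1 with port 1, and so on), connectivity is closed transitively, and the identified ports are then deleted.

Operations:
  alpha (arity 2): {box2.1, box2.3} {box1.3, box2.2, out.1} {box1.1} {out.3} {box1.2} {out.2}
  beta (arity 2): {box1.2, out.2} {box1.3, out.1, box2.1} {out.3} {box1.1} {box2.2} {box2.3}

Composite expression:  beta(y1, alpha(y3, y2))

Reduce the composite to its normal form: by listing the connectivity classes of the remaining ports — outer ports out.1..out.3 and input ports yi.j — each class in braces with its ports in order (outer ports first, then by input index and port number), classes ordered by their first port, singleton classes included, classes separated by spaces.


{out.1, y1.3, y2.2, y3.3} {out.2, y1.2} {out.3} {y1.1} {y2.1, y2.3} {y3.1} {y3.2}

Treat the ports identified at beta as solder joints: merge, then drop.
after alpha, the pattern on (y3, y2) reads {out.1, y2.2, y3.3} {out.2} {out.3} {y2.1, y2.3} {y3.1} {y3.2} (out.j = its outer ports)
after beta, the pattern on (y1, y3, y2) reads {out.1, y1.3, y2.2, y3.3} {out.2, y1.2} {out.3} {y1.1} {y2.1, y2.3} {y3.1} {y3.2} (out.j = its outer ports)


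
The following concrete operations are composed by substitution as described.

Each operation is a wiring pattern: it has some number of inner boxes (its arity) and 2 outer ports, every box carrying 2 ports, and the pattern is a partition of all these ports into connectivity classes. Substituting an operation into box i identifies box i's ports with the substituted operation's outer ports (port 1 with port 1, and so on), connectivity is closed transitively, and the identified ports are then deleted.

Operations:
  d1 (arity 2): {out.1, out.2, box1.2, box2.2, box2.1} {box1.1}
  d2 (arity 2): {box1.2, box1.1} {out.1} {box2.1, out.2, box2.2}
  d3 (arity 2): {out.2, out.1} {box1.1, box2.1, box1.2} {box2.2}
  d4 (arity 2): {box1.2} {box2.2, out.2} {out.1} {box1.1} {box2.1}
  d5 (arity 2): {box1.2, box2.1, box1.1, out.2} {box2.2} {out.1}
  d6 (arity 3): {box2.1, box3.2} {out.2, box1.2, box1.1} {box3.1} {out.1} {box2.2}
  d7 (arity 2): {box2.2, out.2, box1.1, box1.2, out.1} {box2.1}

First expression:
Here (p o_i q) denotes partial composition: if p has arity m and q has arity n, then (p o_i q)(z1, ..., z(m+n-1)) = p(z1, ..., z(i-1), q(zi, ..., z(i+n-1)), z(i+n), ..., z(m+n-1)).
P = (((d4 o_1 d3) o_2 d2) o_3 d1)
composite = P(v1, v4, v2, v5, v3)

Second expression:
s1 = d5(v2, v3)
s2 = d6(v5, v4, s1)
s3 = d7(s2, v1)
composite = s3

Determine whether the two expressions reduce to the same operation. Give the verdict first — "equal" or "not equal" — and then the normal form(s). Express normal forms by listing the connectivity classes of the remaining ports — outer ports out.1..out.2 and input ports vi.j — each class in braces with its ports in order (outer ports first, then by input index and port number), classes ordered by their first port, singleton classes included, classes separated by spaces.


not equal: they reduce to {out.1} {out.2, v3.2} {v1.1, v1.2} {v2.1} {v2.2, v5.1, v5.2} {v3.1} {v4.1, v4.2} and {out.1, out.2, v1.2, v5.1, v5.2} {v1.1} {v2.1, v2.2, v3.1, v4.1} {v3.2} {v4.2}

The first expression, normalized: {out.1} {out.2, v3.2} {v1.1, v1.2} {v2.1} {v2.2, v5.1, v5.2} {v3.1} {v4.1, v4.2}
The second expression, normalized: {out.1, out.2, v1.2, v5.1, v5.2} {v1.1} {v2.1, v2.2, v3.1, v4.1} {v3.2} {v4.2}
Different reductions; not equal.


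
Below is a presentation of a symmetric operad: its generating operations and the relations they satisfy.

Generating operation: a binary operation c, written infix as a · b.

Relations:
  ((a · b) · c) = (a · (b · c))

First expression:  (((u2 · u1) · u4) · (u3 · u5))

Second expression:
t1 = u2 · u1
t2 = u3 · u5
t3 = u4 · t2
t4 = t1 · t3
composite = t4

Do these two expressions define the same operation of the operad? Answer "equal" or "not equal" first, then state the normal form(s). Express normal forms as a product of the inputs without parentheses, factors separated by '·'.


equal: each reduces to u2 · u1 · u4 · u3 · u5


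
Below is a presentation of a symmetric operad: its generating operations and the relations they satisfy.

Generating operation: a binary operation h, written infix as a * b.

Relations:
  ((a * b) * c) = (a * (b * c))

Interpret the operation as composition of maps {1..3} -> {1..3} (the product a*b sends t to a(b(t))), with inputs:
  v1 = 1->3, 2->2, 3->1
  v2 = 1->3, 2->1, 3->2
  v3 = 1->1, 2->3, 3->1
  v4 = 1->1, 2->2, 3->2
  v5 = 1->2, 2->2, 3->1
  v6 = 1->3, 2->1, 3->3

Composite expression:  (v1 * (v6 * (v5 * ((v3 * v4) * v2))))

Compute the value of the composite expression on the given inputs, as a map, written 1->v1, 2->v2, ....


1->1, 2->3, 3->1

(v3 * v4) = 1->1, 2->3, 3->3
((v3 * v4) * v2) = 1->3, 2->1, 3->3
(v5 * ((v3 * v4) * v2)) = 1->1, 2->2, 3->1
(v6 * (v5 * ((v3 * v4) * v2))) = 1->3, 2->1, 3->3
(v1 * (v6 * (v5 * ((v3 * v4) * v2)))) = 1->1, 2->3, 3->1


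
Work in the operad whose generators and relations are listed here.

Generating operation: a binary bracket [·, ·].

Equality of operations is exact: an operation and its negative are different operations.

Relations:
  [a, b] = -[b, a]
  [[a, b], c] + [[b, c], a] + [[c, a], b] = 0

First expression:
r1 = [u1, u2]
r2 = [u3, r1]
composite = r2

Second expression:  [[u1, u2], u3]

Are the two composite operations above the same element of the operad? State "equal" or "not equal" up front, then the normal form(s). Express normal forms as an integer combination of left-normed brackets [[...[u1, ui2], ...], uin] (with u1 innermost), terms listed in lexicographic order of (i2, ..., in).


not equal: they reduce to -[[u1, u2], u3] and [[u1, u2], u3]


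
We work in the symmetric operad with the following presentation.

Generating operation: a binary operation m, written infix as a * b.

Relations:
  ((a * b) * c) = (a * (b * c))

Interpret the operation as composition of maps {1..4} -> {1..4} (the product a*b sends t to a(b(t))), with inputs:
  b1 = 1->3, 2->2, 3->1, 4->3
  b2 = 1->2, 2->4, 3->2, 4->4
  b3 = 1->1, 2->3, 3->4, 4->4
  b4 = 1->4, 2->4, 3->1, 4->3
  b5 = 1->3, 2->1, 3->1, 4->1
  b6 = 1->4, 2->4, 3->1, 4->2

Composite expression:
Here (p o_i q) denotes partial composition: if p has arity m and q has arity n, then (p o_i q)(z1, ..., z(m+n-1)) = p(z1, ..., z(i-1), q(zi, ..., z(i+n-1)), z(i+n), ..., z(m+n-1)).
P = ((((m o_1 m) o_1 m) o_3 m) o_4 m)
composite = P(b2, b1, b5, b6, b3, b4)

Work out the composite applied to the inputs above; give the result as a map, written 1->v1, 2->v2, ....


(b2 * b1) = 1->2, 2->4, 3->2, 4->2
(b6 * b3) = 1->4, 2->1, 3->2, 4->2
(b5 * (b6 * b3)) = 1->1, 2->3, 3->1, 4->1
((b2 * b1) * (b5 * (b6 * b3))) = 1->2, 2->2, 3->2, 4->2
(((b2 * b1) * (b5 * (b6 * b3))) * b4) = 1->2, 2->2, 3->2, 4->2

1->2, 2->2, 3->2, 4->2


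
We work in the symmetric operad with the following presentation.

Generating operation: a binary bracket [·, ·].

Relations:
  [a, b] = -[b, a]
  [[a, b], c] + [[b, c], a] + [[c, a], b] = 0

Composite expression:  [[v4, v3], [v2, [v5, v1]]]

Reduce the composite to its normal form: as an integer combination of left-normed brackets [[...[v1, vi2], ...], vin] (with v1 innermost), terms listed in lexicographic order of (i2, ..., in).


[[[[v1, v5], v2], v3], v4] - [[[[v1, v5], v2], v4], v3]

Antisymmetry and Jacobi reduce to v1-anchored left-normed brackets.
Composite bracket: [[v4, v3], [v2, [v5, v1]]]
Each bracket splits as ab - ba, giving 16 signed words (2^4 = 16).
Only words starting with v1 matter:
  sign of v1v5v2v3v4 is +1, so it contributes +[[[[v1, v5], v2], v3], v4]
  sign of v1v5v2v4v3 is -1, so it contributes -[[[[v1, v5], v2], v4], v3]


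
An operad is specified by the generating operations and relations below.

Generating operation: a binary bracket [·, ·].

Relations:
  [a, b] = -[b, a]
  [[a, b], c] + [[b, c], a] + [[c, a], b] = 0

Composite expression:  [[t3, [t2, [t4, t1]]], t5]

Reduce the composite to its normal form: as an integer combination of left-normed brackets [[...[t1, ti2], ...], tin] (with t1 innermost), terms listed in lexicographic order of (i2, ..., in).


In the tensor algebra, words opening t1 carry the t1-anchored form.
Composite bracket: [[t3, [t2, [t4, t1]]], t5]
Full expansion: 16 signed words from ab - ba (2^4 = 16).
Coefficients come from the t1-initial words:
  the word t1t4t2t3t5 carries sign -1 and contributes -[[[[t1, t4], t2], t3], t5]

-[[[[t1, t4], t2], t3], t5]


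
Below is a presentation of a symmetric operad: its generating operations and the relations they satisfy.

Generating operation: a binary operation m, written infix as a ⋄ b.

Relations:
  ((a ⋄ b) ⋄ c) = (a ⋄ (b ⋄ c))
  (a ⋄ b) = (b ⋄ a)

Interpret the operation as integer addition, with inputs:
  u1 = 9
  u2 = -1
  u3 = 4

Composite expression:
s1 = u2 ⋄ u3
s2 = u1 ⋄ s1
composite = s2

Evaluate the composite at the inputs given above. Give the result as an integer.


12

(u2 ⋄ u3) = 3
(u1 ⋄ (u2 ⋄ u3)) = 12


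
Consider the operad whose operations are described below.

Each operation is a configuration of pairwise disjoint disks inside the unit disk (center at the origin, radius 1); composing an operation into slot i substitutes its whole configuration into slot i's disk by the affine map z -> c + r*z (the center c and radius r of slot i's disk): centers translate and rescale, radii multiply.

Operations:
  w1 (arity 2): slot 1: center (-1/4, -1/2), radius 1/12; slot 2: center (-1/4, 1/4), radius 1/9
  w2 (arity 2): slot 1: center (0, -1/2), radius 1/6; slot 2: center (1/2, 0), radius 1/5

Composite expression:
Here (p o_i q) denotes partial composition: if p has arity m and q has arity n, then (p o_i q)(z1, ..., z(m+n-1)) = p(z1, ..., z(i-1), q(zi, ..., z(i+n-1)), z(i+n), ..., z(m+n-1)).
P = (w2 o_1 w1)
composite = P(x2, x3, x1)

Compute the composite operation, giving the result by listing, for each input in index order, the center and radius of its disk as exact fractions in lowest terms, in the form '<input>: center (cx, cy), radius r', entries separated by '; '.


x1: center (1/2, 0), radius 1/5; x2: center (-1/24, -7/12), radius 1/72; x3: center (-1/24, -11/24), radius 1/54


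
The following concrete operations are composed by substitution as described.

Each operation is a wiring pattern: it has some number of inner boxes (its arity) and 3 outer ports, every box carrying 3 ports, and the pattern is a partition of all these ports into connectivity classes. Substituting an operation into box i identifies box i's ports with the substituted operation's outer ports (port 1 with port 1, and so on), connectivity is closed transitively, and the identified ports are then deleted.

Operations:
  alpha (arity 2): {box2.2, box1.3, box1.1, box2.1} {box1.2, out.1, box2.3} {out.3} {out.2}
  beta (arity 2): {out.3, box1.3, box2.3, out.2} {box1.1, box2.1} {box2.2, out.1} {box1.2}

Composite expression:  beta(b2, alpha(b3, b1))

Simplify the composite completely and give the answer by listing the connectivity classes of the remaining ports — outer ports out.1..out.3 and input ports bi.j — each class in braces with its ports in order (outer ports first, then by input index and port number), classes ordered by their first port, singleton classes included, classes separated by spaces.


{out.1} {out.2, out.3, b2.3} {b1.1, b1.2, b3.1, b3.3} {b1.3, b2.1, b3.2} {b2.2}

Substituting into beta glues patterns; closure does the rest.
through alpha, on inputs (b3, b1): {out.1, b1.3, b3.2} {out.2} {out.3} {b1.1, b1.2, b3.1, b3.3} (out.j = stage outer ports)
through beta, on inputs (b2, b3, b1): {out.1} {out.2, out.3, b2.3} {b1.1, b1.2, b3.1, b3.3} {b1.3, b2.1, b3.2} {b2.2} (out.j = stage outer ports)


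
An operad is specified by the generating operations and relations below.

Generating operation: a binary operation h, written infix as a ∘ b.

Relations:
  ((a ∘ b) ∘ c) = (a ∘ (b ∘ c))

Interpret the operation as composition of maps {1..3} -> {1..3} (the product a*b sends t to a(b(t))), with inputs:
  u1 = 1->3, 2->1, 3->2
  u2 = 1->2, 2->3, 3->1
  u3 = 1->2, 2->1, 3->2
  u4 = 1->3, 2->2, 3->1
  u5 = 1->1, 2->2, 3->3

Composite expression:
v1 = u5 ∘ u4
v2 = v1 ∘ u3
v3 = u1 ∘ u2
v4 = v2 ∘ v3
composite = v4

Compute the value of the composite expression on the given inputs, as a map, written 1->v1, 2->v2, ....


1->2, 2->3, 3->2

(u5 ∘ u4) = 1->3, 2->2, 3->1
((u5 ∘ u4) ∘ u3) = 1->2, 2->3, 3->2
(u1 ∘ u2) = 1->1, 2->2, 3->3
(((u5 ∘ u4) ∘ u3) ∘ (u1 ∘ u2)) = 1->2, 2->3, 3->2


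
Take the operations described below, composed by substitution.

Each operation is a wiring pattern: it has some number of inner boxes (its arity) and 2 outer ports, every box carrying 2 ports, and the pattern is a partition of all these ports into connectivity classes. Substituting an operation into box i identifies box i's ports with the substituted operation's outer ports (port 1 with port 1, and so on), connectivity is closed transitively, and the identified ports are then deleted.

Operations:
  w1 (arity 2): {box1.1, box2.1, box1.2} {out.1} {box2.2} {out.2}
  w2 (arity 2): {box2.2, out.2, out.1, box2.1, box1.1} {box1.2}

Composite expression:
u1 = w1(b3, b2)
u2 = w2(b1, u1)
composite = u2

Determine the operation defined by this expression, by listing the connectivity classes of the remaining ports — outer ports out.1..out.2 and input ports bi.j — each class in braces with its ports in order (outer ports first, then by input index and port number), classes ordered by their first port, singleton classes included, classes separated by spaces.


Connectivity passes through glued w2-boundaries; trace each wire chain.
composing w1 on (b3, b2), with out.j its own outer ports: {out.1} {out.2} {b2.1, b3.1, b3.2} {b2.2}
composing w2 on (b1, b3, b2), with out.j its own outer ports: {out.1, out.2, b1.1} {b1.2} {b2.1, b3.1, b3.2} {b2.2}

{out.1, out.2, b1.1} {b1.2} {b2.1, b3.1, b3.2} {b2.2}
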